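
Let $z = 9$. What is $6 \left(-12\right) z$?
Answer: $-648$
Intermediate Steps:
$6 \left(-12\right) z = 6 \left(-12\right) 9 = \left(-72\right) 9 = -648$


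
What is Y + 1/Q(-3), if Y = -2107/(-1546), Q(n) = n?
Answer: 4775/4638 ≈ 1.0295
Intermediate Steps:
Y = 2107/1546 (Y = -2107*(-1/1546) = 2107/1546 ≈ 1.3629)
Y + 1/Q(-3) = 2107/1546 + 1/(-3) = 2107/1546 - ⅓ = 4775/4638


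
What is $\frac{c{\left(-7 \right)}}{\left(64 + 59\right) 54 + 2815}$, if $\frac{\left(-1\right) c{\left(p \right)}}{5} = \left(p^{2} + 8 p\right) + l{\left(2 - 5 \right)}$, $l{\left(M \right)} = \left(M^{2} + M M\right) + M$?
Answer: $- \frac{40}{9457} \approx -0.0042297$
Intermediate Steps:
$l{\left(M \right)} = M + 2 M^{2}$ ($l{\left(M \right)} = \left(M^{2} + M^{2}\right) + M = 2 M^{2} + M = M + 2 M^{2}$)
$c{\left(p \right)} = -75 - 40 p - 5 p^{2}$ ($c{\left(p \right)} = - 5 \left(\left(p^{2} + 8 p\right) + \left(2 - 5\right) \left(1 + 2 \left(2 - 5\right)\right)\right) = - 5 \left(\left(p^{2} + 8 p\right) - 3 \left(1 + 2 \left(-3\right)\right)\right) = - 5 \left(\left(p^{2} + 8 p\right) - 3 \left(1 - 6\right)\right) = - 5 \left(\left(p^{2} + 8 p\right) - -15\right) = - 5 \left(\left(p^{2} + 8 p\right) + 15\right) = - 5 \left(15 + p^{2} + 8 p\right) = -75 - 40 p - 5 p^{2}$)
$\frac{c{\left(-7 \right)}}{\left(64 + 59\right) 54 + 2815} = \frac{-75 - -280 - 5 \left(-7\right)^{2}}{\left(64 + 59\right) 54 + 2815} = \frac{-75 + 280 - 245}{123 \cdot 54 + 2815} = \frac{-75 + 280 - 245}{6642 + 2815} = \frac{1}{9457} \left(-40\right) = - \frac{40}{9457}$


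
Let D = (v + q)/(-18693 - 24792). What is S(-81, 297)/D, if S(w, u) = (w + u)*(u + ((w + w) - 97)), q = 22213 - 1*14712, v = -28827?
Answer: 178462440/10663 ≈ 16737.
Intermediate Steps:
q = 7501 (q = 22213 - 14712 = 7501)
S(w, u) = (u + w)*(-97 + u + 2*w) (S(w, u) = (u + w)*(u + (2*w - 97)) = (u + w)*(u + (-97 + 2*w)) = (u + w)*(-97 + u + 2*w))
D = 21326/43485 (D = (-28827 + 7501)/(-18693 - 24792) = -21326/(-43485) = -21326*(-1/43485) = 21326/43485 ≈ 0.49042)
S(-81, 297)/D = (297² - 97*297 - 97*(-81) + 2*(-81)² + 3*297*(-81))/(21326/43485) = (88209 - 28809 + 7857 + 2*6561 - 72171)*(43485/21326) = (88209 - 28809 + 7857 + 13122 - 72171)*(43485/21326) = 8208*(43485/21326) = 178462440/10663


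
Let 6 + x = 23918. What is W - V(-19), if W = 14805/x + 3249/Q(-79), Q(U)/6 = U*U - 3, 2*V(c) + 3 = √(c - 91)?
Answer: 23503323/10654504 - I*√110/2 ≈ 2.206 - 5.244*I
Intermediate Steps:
x = 23912 (x = -6 + 23918 = 23912)
V(c) = -3/2 + √(-91 + c)/2 (V(c) = -3/2 + √(c - 91)/2 = -3/2 + √(-91 + c)/2)
Q(U) = -18 + 6*U² (Q(U) = 6*(U*U - 3) = 6*(U² - 3) = 6*(-3 + U²) = -18 + 6*U²)
W = 7521567/10654504 (W = 14805/23912 + 3249/(-18 + 6*(-79)²) = 14805*(1/23912) + 3249/(-18 + 6*6241) = 2115/3416 + 3249/(-18 + 37446) = 2115/3416 + 3249/37428 = 2115/3416 + 3249*(1/37428) = 2115/3416 + 1083/12476 = 7521567/10654504 ≈ 0.70595)
W - V(-19) = 7521567/10654504 - (-3/2 + √(-91 - 19)/2) = 7521567/10654504 - (-3/2 + √(-110)/2) = 7521567/10654504 - (-3/2 + (I*√110)/2) = 7521567/10654504 - (-3/2 + I*√110/2) = 7521567/10654504 + (3/2 - I*√110/2) = 23503323/10654504 - I*√110/2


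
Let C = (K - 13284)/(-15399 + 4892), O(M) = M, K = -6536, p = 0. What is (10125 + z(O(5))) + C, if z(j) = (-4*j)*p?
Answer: 106403195/10507 ≈ 10127.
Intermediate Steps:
z(j) = 0 (z(j) = -4*j*0 = 0)
C = 19820/10507 (C = (-6536 - 13284)/(-15399 + 4892) = -19820/(-10507) = -19820*(-1/10507) = 19820/10507 ≈ 1.8864)
(10125 + z(O(5))) + C = (10125 + 0) + 19820/10507 = 10125 + 19820/10507 = 106403195/10507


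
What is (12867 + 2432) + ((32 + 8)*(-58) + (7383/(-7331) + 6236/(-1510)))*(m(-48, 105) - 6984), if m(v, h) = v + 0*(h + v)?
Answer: 90582382450931/5534905 ≈ 1.6366e+7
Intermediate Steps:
m(v, h) = v (m(v, h) = v + 0 = v)
(12867 + 2432) + ((32 + 8)*(-58) + (7383/(-7331) + 6236/(-1510)))*(m(-48, 105) - 6984) = (12867 + 2432) + ((32 + 8)*(-58) + (7383/(-7331) + 6236/(-1510)))*(-48 - 6984) = 15299 + (40*(-58) + (7383*(-1/7331) + 6236*(-1/1510)))*(-7032) = 15299 + (-2320 + (-7383/7331 - 3118/755))*(-7032) = 15299 + (-2320 - 28432223/5534905)*(-7032) = 15299 - 12869411823/5534905*(-7032) = 15299 + 90497703939336/5534905 = 90582382450931/5534905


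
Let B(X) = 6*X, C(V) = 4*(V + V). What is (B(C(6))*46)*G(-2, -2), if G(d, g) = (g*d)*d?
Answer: -105984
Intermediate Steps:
C(V) = 8*V (C(V) = 4*(2*V) = 8*V)
G(d, g) = g*d**2 (G(d, g) = (d*g)*d = g*d**2)
(B(C(6))*46)*G(-2, -2) = ((6*(8*6))*46)*(-2*(-2)**2) = ((6*48)*46)*(-2*4) = (288*46)*(-8) = 13248*(-8) = -105984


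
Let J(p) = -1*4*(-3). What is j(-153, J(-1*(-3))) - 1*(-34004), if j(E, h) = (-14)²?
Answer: 34200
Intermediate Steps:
J(p) = 12 (J(p) = -4*(-3) = 12)
j(E, h) = 196
j(-153, J(-1*(-3))) - 1*(-34004) = 196 - 1*(-34004) = 196 + 34004 = 34200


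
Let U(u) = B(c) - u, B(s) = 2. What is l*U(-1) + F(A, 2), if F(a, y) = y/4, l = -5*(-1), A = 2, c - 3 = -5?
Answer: 31/2 ≈ 15.500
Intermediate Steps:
c = -2 (c = 3 - 5 = -2)
l = 5
U(u) = 2 - u
F(a, y) = y/4 (F(a, y) = y*(1/4) = y/4)
l*U(-1) + F(A, 2) = 5*(2 - 1*(-1)) + (1/4)*2 = 5*(2 + 1) + 1/2 = 5*3 + 1/2 = 15 + 1/2 = 31/2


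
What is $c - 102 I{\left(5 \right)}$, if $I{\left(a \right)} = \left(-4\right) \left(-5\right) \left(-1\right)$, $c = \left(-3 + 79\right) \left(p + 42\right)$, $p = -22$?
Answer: $3560$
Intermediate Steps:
$c = 1520$ ($c = \left(-3 + 79\right) \left(-22 + 42\right) = 76 \cdot 20 = 1520$)
$I{\left(a \right)} = -20$ ($I{\left(a \right)} = 20 \left(-1\right) = -20$)
$c - 102 I{\left(5 \right)} = 1520 - -2040 = 1520 + 2040 = 3560$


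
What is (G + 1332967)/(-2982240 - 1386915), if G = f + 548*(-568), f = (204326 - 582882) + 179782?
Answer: -822929/4369155 ≈ -0.18835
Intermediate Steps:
f = -198774 (f = -378556 + 179782 = -198774)
G = -510038 (G = -198774 + 548*(-568) = -198774 - 311264 = -510038)
(G + 1332967)/(-2982240 - 1386915) = (-510038 + 1332967)/(-2982240 - 1386915) = 822929/(-4369155) = 822929*(-1/4369155) = -822929/4369155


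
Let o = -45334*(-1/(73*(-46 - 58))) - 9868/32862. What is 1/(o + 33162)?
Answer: 62372076/2067991613371 ≈ 3.0161e-5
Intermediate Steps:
o = -391170941/62372076 (o = -45334/((-104*(-73))) - 9868*1/32862 = -45334/7592 - 4934/16431 = -45334*1/7592 - 4934/16431 = -22667/3796 - 4934/16431 = -391170941/62372076 ≈ -6.2716)
1/(o + 33162) = 1/(-391170941/62372076 + 33162) = 1/(2067991613371/62372076) = 62372076/2067991613371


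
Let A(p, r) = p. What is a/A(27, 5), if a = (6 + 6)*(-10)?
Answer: -40/9 ≈ -4.4444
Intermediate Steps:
a = -120 (a = 12*(-10) = -120)
a/A(27, 5) = -120/27 = -120*1/27 = -40/9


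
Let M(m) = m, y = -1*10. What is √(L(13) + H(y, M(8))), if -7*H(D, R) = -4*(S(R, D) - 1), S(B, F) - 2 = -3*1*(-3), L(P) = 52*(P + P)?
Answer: 12*√462/7 ≈ 36.847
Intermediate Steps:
L(P) = 104*P (L(P) = 52*(2*P) = 104*P)
y = -10
S(B, F) = 11 (S(B, F) = 2 - 3*1*(-3) = 2 - 3*(-3) = 2 + 9 = 11)
H(D, R) = 40/7 (H(D, R) = -(-4)*(11 - 1)/7 = -(-4)*10/7 = -⅐*(-40) = 40/7)
√(L(13) + H(y, M(8))) = √(104*13 + 40/7) = √(1352 + 40/7) = √(9504/7) = 12*√462/7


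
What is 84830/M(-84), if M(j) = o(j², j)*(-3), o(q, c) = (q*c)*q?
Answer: 42415/6273179136 ≈ 6.7613e-6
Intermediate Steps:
o(q, c) = c*q² (o(q, c) = (c*q)*q = c*q²)
M(j) = -3*j⁵ (M(j) = (j*(j²)²)*(-3) = (j*j⁴)*(-3) = j⁵*(-3) = -3*j⁵)
84830/M(-84) = 84830/((-3*(-84)⁵)) = 84830/((-3*(-4182119424))) = 84830/12546358272 = 84830*(1/12546358272) = 42415/6273179136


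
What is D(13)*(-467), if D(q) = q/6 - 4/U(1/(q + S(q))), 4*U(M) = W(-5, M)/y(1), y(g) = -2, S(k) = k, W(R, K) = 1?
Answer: -95735/6 ≈ -15956.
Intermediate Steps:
U(M) = -⅛ (U(M) = (1/(-2))/4 = (1*(-½))/4 = (¼)*(-½) = -⅛)
D(q) = 32 + q/6 (D(q) = q/6 - 4/(-⅛) = q*(⅙) - 4*(-8) = q/6 + 32 = 32 + q/6)
D(13)*(-467) = (32 + (⅙)*13)*(-467) = (32 + 13/6)*(-467) = (205/6)*(-467) = -95735/6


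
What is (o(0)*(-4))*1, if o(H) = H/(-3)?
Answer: 0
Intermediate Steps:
o(H) = -H/3 (o(H) = H*(-1/3) = -H/3)
(o(0)*(-4))*1 = (-1/3*0*(-4))*1 = (0*(-4))*1 = 0*1 = 0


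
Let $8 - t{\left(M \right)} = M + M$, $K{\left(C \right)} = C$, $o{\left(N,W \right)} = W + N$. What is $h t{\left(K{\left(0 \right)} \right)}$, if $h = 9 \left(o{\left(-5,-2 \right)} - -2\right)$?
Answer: $-360$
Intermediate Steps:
$o{\left(N,W \right)} = N + W$
$h = -45$ ($h = 9 \left(\left(-5 - 2\right) - -2\right) = 9 \left(-7 + 2\right) = 9 \left(-5\right) = -45$)
$t{\left(M \right)} = 8 - 2 M$ ($t{\left(M \right)} = 8 - \left(M + M\right) = 8 - 2 M$)
$h t{\left(K{\left(0 \right)} \right)} = - 45 \left(8 - 0\right) = - 45 \left(8 + 0\right) = \left(-45\right) 8 = -360$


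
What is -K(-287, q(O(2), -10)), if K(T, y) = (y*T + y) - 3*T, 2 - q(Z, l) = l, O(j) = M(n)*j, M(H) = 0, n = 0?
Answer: 2571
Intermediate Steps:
O(j) = 0 (O(j) = 0*j = 0)
q(Z, l) = 2 - l
K(T, y) = y - 3*T + T*y (K(T, y) = (T*y + y) - 3*T = (y + T*y) - 3*T = y - 3*T + T*y)
-K(-287, q(O(2), -10)) = -((2 - 1*(-10)) - 3*(-287) - 287*(2 - 1*(-10))) = -((2 + 10) + 861 - 287*(2 + 10)) = -(12 + 861 - 287*12) = -(12 + 861 - 3444) = -1*(-2571) = 2571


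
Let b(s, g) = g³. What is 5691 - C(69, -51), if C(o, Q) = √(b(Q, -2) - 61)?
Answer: 5691 - I*√69 ≈ 5691.0 - 8.3066*I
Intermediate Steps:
C(o, Q) = I*√69 (C(o, Q) = √((-2)³ - 61) = √(-8 - 61) = √(-69) = I*√69)
5691 - C(69, -51) = 5691 - I*√69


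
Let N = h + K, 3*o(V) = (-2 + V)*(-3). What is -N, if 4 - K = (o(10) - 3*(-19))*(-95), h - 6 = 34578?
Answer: -39243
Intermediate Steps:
o(V) = 2 - V (o(V) = ((-2 + V)*(-3))/3 = (6 - 3*V)/3 = 2 - V)
h = 34584 (h = 6 + 34578 = 34584)
K = 4659 (K = 4 - ((2 - 1*10) - 3*(-19))*(-95) = 4 - ((2 - 10) + 57)*(-95) = 4 - (-8 + 57)*(-95) = 4 - 49*(-95) = 4 - 1*(-4655) = 4 + 4655 = 4659)
N = 39243 (N = 34584 + 4659 = 39243)
-N = -1*39243 = -39243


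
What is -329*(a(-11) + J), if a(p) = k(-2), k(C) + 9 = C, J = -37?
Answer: 15792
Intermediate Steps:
k(C) = -9 + C
a(p) = -11 (a(p) = -9 - 2 = -11)
-329*(a(-11) + J) = -329*(-11 - 37) = -329*(-48) = 15792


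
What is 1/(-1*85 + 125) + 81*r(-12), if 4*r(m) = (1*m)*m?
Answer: 116641/40 ≈ 2916.0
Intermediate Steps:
r(m) = m²/4 (r(m) = ((1*m)*m)/4 = (m*m)/4 = m²/4)
1/(-1*85 + 125) + 81*r(-12) = 1/(-1*85 + 125) + 81*((¼)*(-12)²) = 1/(-85 + 125) + 81*((¼)*144) = 1/40 + 81*36 = 1/40 + 2916 = 116641/40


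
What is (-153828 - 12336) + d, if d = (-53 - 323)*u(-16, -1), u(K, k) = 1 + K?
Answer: -160524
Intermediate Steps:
d = 5640 (d = (-53 - 323)*(1 - 16) = -376*(-15) = 5640)
(-153828 - 12336) + d = (-153828 - 12336) + 5640 = -166164 + 5640 = -160524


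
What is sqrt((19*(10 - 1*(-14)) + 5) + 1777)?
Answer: sqrt(2238) ≈ 47.307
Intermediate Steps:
sqrt((19*(10 - 1*(-14)) + 5) + 1777) = sqrt((19*(10 + 14) + 5) + 1777) = sqrt((19*24 + 5) + 1777) = sqrt((456 + 5) + 1777) = sqrt(461 + 1777) = sqrt(2238)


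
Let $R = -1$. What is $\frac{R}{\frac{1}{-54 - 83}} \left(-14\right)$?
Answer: $-1918$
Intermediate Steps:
$\frac{R}{\frac{1}{-54 - 83}} \left(-14\right) = - \frac{1}{\frac{1}{-54 - 83}} \left(-14\right) = - \frac{1}{\frac{1}{-137}} \left(-14\right) = - \frac{1}{- \frac{1}{137}} \left(-14\right) = \left(-1\right) \left(-137\right) \left(-14\right) = 137 \left(-14\right) = -1918$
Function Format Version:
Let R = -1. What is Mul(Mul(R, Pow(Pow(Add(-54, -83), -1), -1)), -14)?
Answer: -1918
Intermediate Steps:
Mul(Mul(R, Pow(Pow(Add(-54, -83), -1), -1)), -14) = Mul(Mul(-1, Pow(Pow(Add(-54, -83), -1), -1)), -14) = Mul(Mul(-1, Pow(Pow(-137, -1), -1)), -14) = Mul(Mul(-1, Pow(Rational(-1, 137), -1)), -14) = Mul(Mul(-1, -137), -14) = Mul(137, -14) = -1918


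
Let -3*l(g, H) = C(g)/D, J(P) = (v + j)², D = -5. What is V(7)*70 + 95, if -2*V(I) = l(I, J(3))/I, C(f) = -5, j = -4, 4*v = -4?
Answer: 290/3 ≈ 96.667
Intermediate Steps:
v = -1 (v = (¼)*(-4) = -1)
J(P) = 25 (J(P) = (-1 - 4)² = (-5)² = 25)
l(g, H) = -⅓ (l(g, H) = -(-5)/(3*(-5)) = -(-5)*(-1)/(3*5) = -⅓*1 = -⅓)
V(I) = 1/(6*I) (V(I) = -(-1)/(6*I) = 1/(6*I))
V(7)*70 + 95 = ((⅙)/7)*70 + 95 = ((⅙)*(⅐))*70 + 95 = (1/42)*70 + 95 = 5/3 + 95 = 290/3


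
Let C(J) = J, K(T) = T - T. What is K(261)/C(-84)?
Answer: 0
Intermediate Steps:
K(T) = 0
K(261)/C(-84) = 0/(-84) = 0*(-1/84) = 0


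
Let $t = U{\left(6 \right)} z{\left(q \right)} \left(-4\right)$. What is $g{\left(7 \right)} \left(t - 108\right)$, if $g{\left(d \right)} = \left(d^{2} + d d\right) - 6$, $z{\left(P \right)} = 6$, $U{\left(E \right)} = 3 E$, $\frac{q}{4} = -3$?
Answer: $-49680$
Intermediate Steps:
$q = -12$ ($q = 4 \left(-3\right) = -12$)
$g{\left(d \right)} = -6 + 2 d^{2}$ ($g{\left(d \right)} = \left(d^{2} + d^{2}\right) - 6 = 2 d^{2} - 6 = -6 + 2 d^{2}$)
$t = -432$ ($t = 3 \cdot 6 \cdot 6 \left(-4\right) = 18 \cdot 6 \left(-4\right) = 108 \left(-4\right) = -432$)
$g{\left(7 \right)} \left(t - 108\right) = \left(-6 + 2 \cdot 7^{2}\right) \left(-432 - 108\right) = \left(-6 + 2 \cdot 49\right) \left(-540\right) = \left(-6 + 98\right) \left(-540\right) = 92 \left(-540\right) = -49680$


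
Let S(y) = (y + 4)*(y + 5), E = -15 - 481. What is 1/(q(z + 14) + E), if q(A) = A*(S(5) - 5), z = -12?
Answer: -1/326 ≈ -0.0030675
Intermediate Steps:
E = -496
S(y) = (4 + y)*(5 + y)
q(A) = 85*A (q(A) = A*((20 + 5**2 + 9*5) - 5) = A*((20 + 25 + 45) - 5) = A*(90 - 5) = A*85 = 85*A)
1/(q(z + 14) + E) = 1/(85*(-12 + 14) - 496) = 1/(85*2 - 496) = 1/(170 - 496) = 1/(-326) = -1/326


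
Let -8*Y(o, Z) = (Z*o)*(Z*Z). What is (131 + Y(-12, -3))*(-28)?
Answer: -2534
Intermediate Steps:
Y(o, Z) = -o*Z³/8 (Y(o, Z) = -Z*o*Z*Z/8 = -Z*o*Z²/8 = -o*Z³/8)
(131 + Y(-12, -3))*(-28) = (131 - ⅛*(-12)*(-3)³)*(-28) = (131 - ⅛*(-12)*(-27))*(-28) = (131 - 81/2)*(-28) = (181/2)*(-28) = -2534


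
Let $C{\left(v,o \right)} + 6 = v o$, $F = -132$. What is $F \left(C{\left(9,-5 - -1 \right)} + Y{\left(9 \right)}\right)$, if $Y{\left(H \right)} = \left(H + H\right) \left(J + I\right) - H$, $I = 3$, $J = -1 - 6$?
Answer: $16236$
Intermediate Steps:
$J = -7$ ($J = -1 - 6 = -7$)
$Y{\left(H \right)} = - 9 H$ ($Y{\left(H \right)} = \left(H + H\right) \left(-7 + 3\right) - H = 2 H \left(-4\right) - H = - 8 H - H = - 9 H$)
$C{\left(v,o \right)} = -6 + o v$ ($C{\left(v,o \right)} = -6 + v o = -6 + o v$)
$F \left(C{\left(9,-5 - -1 \right)} + Y{\left(9 \right)}\right) = - 132 \left(\left(-6 + \left(-5 - -1\right) 9\right) - 81\right) = - 132 \left(\left(-6 + \left(-5 + 1\right) 9\right) - 81\right) = - 132 \left(\left(-6 - 36\right) - 81\right) = - 132 \left(-42 - 81\right) = \left(-132\right) \left(-123\right) = 16236$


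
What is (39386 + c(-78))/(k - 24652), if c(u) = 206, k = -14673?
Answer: -39592/39325 ≈ -1.0068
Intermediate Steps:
(39386 + c(-78))/(k - 24652) = (39386 + 206)/(-14673 - 24652) = 39592/(-39325) = 39592*(-1/39325) = -39592/39325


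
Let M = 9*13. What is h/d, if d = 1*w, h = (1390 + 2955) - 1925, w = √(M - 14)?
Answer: 2420*√103/103 ≈ 238.45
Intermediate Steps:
M = 117
w = √103 (w = √(117 - 14) = √103 ≈ 10.149)
h = 2420 (h = 4345 - 1925 = 2420)
d = √103 (d = 1*√103 = √103 ≈ 10.149)
h/d = 2420/(√103) = 2420*(√103/103) = 2420*√103/103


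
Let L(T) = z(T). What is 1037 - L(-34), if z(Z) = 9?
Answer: 1028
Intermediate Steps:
L(T) = 9
1037 - L(-34) = 1037 - 1*9 = 1037 - 9 = 1028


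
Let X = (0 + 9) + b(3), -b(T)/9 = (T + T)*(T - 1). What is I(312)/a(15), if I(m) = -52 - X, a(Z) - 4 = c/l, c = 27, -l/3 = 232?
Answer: 10904/919 ≈ 11.865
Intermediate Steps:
l = -696 (l = -3*232 = -696)
b(T) = -18*T*(-1 + T) (b(T) = -9*(T + T)*(T - 1) = -9*2*T*(-1 + T) = -18*T*(-1 + T))
a(Z) = 919/232 (a(Z) = 4 + 27/(-696) = 4 + 27*(-1/696) = 4 - 9/232 = 919/232)
X = -99 (X = (0 + 9) + 18*3*(1 - 1*3) = 9 + 18*3*(1 - 3) = 9 + 18*3*(-2) = 9 - 108 = -99)
I(m) = 47 (I(m) = -52 - 1*(-99) = -52 + 99 = 47)
I(312)/a(15) = 47/(919/232) = 47*(232/919) = 10904/919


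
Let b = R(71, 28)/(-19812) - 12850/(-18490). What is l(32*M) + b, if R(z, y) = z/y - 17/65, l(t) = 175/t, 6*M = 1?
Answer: 279245886533/8333868270 ≈ 33.507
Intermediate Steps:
M = ⅙ (M = (⅙)*1 = ⅙ ≈ 0.16667)
R(z, y) = -17/65 + z/y (R(z, y) = z/y - 17*1/65 = z/y - 17/65 = -17/65 + z/y)
b = 46326671389/66670946160 (b = (-17/65 + 71/28)/(-19812) - 12850/(-18490) = (-17/65 + 71*(1/28))*(-1/19812) - 12850*(-1/18490) = (-17/65 + 71/28)*(-1/19812) + 1285/1849 = (4139/1820)*(-1/19812) + 1285/1849 = -4139/36057840 + 1285/1849 = 46326671389/66670946160 ≈ 0.69486)
l(32*M) + b = 175/((32*(⅙))) + 46326671389/66670946160 = 175/(16/3) + 46326671389/66670946160 = 175*(3/16) + 46326671389/66670946160 = 525/16 + 46326671389/66670946160 = 279245886533/8333868270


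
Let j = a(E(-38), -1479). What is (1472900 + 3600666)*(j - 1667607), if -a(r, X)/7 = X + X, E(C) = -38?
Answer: -8355660918966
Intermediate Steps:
a(r, X) = -14*X (a(r, X) = -7*(X + X) = -14*X)
j = 20706 (j = -14*(-1479) = 20706)
(1472900 + 3600666)*(j - 1667607) = (1472900 + 3600666)*(20706 - 1667607) = 5073566*(-1646901) = -8355660918966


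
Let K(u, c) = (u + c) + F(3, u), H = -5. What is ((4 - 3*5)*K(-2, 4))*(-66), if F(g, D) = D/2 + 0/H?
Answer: 726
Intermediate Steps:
F(g, D) = D/2 (F(g, D) = D/2 + 0/(-5) = D*(1/2) + 0*(-1/5) = D/2 + 0 = D/2)
K(u, c) = c + 3*u/2 (K(u, c) = (u + c) + u/2 = (c + u) + u/2 = c + 3*u/2)
((4 - 3*5)*K(-2, 4))*(-66) = ((4 - 3*5)*(4 + (3/2)*(-2)))*(-66) = ((4 - 15)*(4 - 3))*(-66) = -11*1*(-66) = -11*(-66) = 726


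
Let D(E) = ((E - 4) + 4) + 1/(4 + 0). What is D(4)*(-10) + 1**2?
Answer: -83/2 ≈ -41.500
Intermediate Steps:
D(E) = 1/4 + E (D(E) = ((-4 + E) + 4) + 1/4 = E + 1/4 = 1/4 + E)
D(4)*(-10) + 1**2 = (1/4 + 4)*(-10) + 1**2 = (17/4)*(-10) + 1 = -85/2 + 1 = -83/2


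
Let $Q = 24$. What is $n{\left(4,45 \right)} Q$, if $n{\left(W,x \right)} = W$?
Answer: $96$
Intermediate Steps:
$n{\left(4,45 \right)} Q = 4 \cdot 24 = 96$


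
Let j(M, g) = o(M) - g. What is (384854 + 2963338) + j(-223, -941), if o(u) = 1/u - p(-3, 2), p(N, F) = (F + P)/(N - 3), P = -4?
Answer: 2240569751/669 ≈ 3.3491e+6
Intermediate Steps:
p(N, F) = (-4 + F)/(-3 + N) (p(N, F) = (F - 4)/(N - 3) = (-4 + F)/(-3 + N))
o(u) = -1/3 + 1/u (o(u) = 1/u - (-4 + 2)/(-3 - 3) = 1/u - (-2)/(-6) = 1/u - (-1)*(-2)/6 = 1/u - 1*1/3 = 1/u - 1/3 = -1/3 + 1/u)
j(M, g) = -g + (3 - M)/(3*M) (j(M, g) = (3 - M)/(3*M) - g = -g + (3 - M)/(3*M))
(384854 + 2963338) + j(-223, -941) = (384854 + 2963338) + (-1/3 + 1/(-223) - 1*(-941)) = 3348192 + (-1/3 - 1/223 + 941) = 3348192 + 629303/669 = 2240569751/669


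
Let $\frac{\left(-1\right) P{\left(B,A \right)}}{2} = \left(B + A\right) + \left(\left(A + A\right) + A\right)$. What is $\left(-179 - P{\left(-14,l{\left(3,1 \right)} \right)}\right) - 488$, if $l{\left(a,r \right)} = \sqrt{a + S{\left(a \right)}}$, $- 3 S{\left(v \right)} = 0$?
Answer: $-695 + 8 \sqrt{3} \approx -681.14$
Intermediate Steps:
$S{\left(v \right)} = 0$ ($S{\left(v \right)} = \left(- \frac{1}{3}\right) 0 = 0$)
$l{\left(a,r \right)} = \sqrt{a}$ ($l{\left(a,r \right)} = \sqrt{a + 0} = \sqrt{a}$)
$P{\left(B,A \right)} = - 8 A - 2 B$ ($P{\left(B,A \right)} = - 2 \left(\left(B + A\right) + \left(\left(A + A\right) + A\right)\right) = - 2 \left(\left(A + B\right) + \left(2 A + A\right)\right) = - 2 \left(\left(A + B\right) + 3 A\right) = - 2 \left(B + 4 A\right) = - 8 A - 2 B$)
$\left(-179 - P{\left(-14,l{\left(3,1 \right)} \right)}\right) - 488 = \left(-179 - \left(- 8 \sqrt{3} - -28\right)\right) - 488 = \left(-179 - \left(- 8 \sqrt{3} + 28\right)\right) - 488 = \left(-179 - \left(28 - 8 \sqrt{3}\right)\right) - 488 = \left(-207 + 8 \sqrt{3}\right) - 488 = -695 + 8 \sqrt{3}$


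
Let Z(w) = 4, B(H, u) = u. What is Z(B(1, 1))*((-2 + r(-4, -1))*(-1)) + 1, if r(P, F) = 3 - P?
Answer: -19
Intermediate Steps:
Z(B(1, 1))*((-2 + r(-4, -1))*(-1)) + 1 = 4*((-2 + (3 - 1*(-4)))*(-1)) + 1 = 4*((-2 + (3 + 4))*(-1)) + 1 = 4*((-2 + 7)*(-1)) + 1 = 4*(5*(-1)) + 1 = 4*(-5) + 1 = -20 + 1 = -19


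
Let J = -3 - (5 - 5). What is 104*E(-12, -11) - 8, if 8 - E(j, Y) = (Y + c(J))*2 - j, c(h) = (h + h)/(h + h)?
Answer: 1656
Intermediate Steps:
J = -3 (J = -3 - 1*0 = -3 + 0 = -3)
c(h) = 1 (c(h) = (2*h)/((2*h)) = (2*h)*(1/(2*h)) = 1)
E(j, Y) = 6 + j - 2*Y (E(j, Y) = 8 - ((Y + 1)*2 - j) = 8 - ((1 + Y)*2 - j) = 8 - ((2 + 2*Y) - j) = 8 - (2 - j + 2*Y) = 8 + (-2 + j - 2*Y) = 6 + j - 2*Y)
104*E(-12, -11) - 8 = 104*(6 - 12 - 2*(-11)) - 8 = 104*(6 - 12 + 22) - 8 = 104*16 - 8 = 1664 - 8 = 1656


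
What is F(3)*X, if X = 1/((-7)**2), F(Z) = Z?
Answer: 3/49 ≈ 0.061224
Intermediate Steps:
X = 1/49 ≈ 0.020408
F(3)*X = 3*(1/49) = 3/49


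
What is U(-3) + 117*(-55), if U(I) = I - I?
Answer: -6435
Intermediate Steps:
U(I) = 0
U(-3) + 117*(-55) = 0 + 117*(-55) = 0 - 6435 = -6435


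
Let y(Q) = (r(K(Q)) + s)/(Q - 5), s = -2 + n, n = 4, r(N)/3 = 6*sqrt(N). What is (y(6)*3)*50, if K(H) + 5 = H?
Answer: 3000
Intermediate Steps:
K(H) = -5 + H
r(N) = 18*sqrt(N) (r(N) = 3*(6*sqrt(N)) = 18*sqrt(N))
s = 2 (s = -2 + 4 = 2)
y(Q) = (2 + 18*sqrt(-5 + Q))/(-5 + Q) (y(Q) = (18*sqrt(-5 + Q) + 2)/(Q - 5) = (2 + 18*sqrt(-5 + Q))/(-5 + Q))
(y(6)*3)*50 = ((2*(1 + 9*sqrt(-5 + 6))/(-5 + 6))*3)*50 = ((2*(1 + 9*sqrt(1))/1)*3)*50 = ((2*1*(1 + 9*1))*3)*50 = ((2*1*(1 + 9))*3)*50 = ((2*1*10)*3)*50 = (20*3)*50 = 60*50 = 3000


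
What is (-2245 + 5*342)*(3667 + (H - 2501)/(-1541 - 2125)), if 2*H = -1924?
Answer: -7193976475/3666 ≈ -1.9624e+6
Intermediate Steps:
H = -962 (H = (1/2)*(-1924) = -962)
(-2245 + 5*342)*(3667 + (H - 2501)/(-1541 - 2125)) = (-2245 + 5*342)*(3667 + (-962 - 2501)/(-1541 - 2125)) = (-2245 + 1710)*(3667 - 3463/(-3666)) = -535*(3667 - 3463*(-1/3666)) = -535*(3667 + 3463/3666) = -535*13446685/3666 = -7193976475/3666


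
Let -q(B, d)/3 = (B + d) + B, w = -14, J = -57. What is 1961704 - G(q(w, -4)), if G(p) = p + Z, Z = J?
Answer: 1961665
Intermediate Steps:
Z = -57
q(B, d) = -6*B - 3*d (q(B, d) = -3*((B + d) + B) = -3*(d + 2*B) = -6*B - 3*d)
G(p) = -57 + p (G(p) = p - 57 = -57 + p)
1961704 - G(q(w, -4)) = 1961704 - (-57 + (-6*(-14) - 3*(-4))) = 1961704 - (-57 + (84 + 12)) = 1961704 - (-57 + 96) = 1961704 - 1*39 = 1961704 - 39 = 1961665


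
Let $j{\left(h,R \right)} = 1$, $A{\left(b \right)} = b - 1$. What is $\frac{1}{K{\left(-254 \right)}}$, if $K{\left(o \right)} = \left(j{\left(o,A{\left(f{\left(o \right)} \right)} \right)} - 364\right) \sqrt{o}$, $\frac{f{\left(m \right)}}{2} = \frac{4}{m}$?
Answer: $\frac{i \sqrt{254}}{92202} \approx 0.00017285 i$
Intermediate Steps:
$f{\left(m \right)} = \frac{8}{m}$ ($f{\left(m \right)} = 2 \frac{4}{m} = \frac{8}{m}$)
$A{\left(b \right)} = -1 + b$
$K{\left(o \right)} = - 363 \sqrt{o}$ ($K{\left(o \right)} = \left(1 - 364\right) \sqrt{o} = - 363 \sqrt{o}$)
$\frac{1}{K{\left(-254 \right)}} = \frac{1}{\left(-363\right) \sqrt{-254}} = \frac{1}{\left(-363\right) i \sqrt{254}} = \frac{i \sqrt{254}}{92202}$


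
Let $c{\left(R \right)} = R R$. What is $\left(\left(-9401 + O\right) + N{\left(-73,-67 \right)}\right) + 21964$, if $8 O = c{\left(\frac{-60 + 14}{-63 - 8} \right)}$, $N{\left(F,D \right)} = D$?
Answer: $\frac{125985201}{10082} \approx 12496.0$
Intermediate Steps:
$c{\left(R \right)} = R^{2}$
$O = \frac{529}{10082}$ ($O = \frac{\left(\frac{-60 + 14}{-63 - 8}\right)^{2}}{8} = \frac{\left(- \frac{46}{-71}\right)^{2}}{8} = \frac{\left(\left(-46\right) \left(- \frac{1}{71}\right)\right)^{2}}{8} = \frac{\left(\frac{46}{71}\right)^{2}}{8} = \frac{1}{8} \cdot \frac{2116}{5041} = \frac{529}{10082} \approx 0.05247$)
$\left(\left(-9401 + O\right) + N{\left(-73,-67 \right)}\right) + 21964 = \left(\left(-9401 + \frac{529}{10082}\right) - 67\right) + 21964 = \left(- \frac{94780353}{10082} - 67\right) + 21964 = - \frac{95455847}{10082} + 21964 = \frac{125985201}{10082}$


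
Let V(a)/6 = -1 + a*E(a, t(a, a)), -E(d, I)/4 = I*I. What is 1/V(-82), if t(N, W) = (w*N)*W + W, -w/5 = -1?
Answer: 1/2213601369786 ≈ 4.5175e-13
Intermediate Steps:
w = 5 (w = -5*(-1) = 5)
t(N, W) = W + 5*N*W (t(N, W) = (5*N)*W + W = 5*N*W + W = W + 5*N*W)
E(d, I) = -4*I² (E(d, I) = -4*I*I = -4*I²)
V(a) = -6 - 24*a³*(1 + 5*a)² (V(a) = 6*(-1 + a*(-4*a²*(1 + 5*a)²)) = 6*(-1 - 4*a³*(1 + 5*a)²) = -6 - 24*a³*(1 + 5*a)²)
1/V(-82) = 1/(-6 - 24*(-82)³*(1 + 5*(-82))²) = 1/(-6 - 24*(-551368)*(1 - 410)²) = 1/(-6 - 24*(-551368)*(-409)²) = 1/(-6 - 24*(-551368)*167281) = 1/(-6 + 2213601369792) = 1/2213601369786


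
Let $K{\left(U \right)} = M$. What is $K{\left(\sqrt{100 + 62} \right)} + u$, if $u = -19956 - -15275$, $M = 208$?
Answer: $-4473$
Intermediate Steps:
$K{\left(U \right)} = 208$
$u = -4681$ ($u = -19956 + 15275 = -4681$)
$K{\left(\sqrt{100 + 62} \right)} + u = 208 - 4681 = -4473$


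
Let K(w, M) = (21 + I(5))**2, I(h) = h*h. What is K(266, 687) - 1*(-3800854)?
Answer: 3802970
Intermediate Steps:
I(h) = h**2
K(w, M) = 2116 (K(w, M) = (21 + 5**2)**2 = (21 + 25)**2 = 46**2 = 2116)
K(266, 687) - 1*(-3800854) = 2116 - 1*(-3800854) = 2116 + 3800854 = 3802970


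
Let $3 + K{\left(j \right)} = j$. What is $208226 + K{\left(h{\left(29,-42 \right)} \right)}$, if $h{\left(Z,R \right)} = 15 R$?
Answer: $207593$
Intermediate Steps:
$K{\left(j \right)} = -3 + j$
$208226 + K{\left(h{\left(29,-42 \right)} \right)} = 208226 + \left(-3 + 15 \left(-42\right)\right) = 208226 - 633 = 207593$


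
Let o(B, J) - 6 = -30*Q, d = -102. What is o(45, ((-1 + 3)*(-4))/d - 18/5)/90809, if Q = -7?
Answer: 216/90809 ≈ 0.0023786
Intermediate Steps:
o(B, J) = 216 (o(B, J) = 6 - 30*(-7) = 6 + 210 = 216)
o(45, ((-1 + 3)*(-4))/d - 18/5)/90809 = 216/90809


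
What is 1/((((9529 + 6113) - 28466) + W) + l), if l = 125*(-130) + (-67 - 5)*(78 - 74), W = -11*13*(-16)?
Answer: -1/27074 ≈ -3.6936e-5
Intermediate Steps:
W = 2288 (W = -143*(-16) = 2288)
l = -16538 (l = -16250 - 72*4 = -16250 - 288 = -16538)
1/((((9529 + 6113) - 28466) + W) + l) = 1/((((9529 + 6113) - 28466) + 2288) - 16538) = 1/(((15642 - 28466) + 2288) - 16538) = 1/((-12824 + 2288) - 16538) = 1/(-10536 - 16538) = 1/(-27074) = -1/27074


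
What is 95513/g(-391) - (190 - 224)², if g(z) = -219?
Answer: -348677/219 ≈ -1592.1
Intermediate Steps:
95513/g(-391) - (190 - 224)² = 95513/(-219) - (190 - 224)² = 95513*(-1/219) - 1*(-34)² = -95513/219 - 1*1156 = -95513/219 - 1156 = -348677/219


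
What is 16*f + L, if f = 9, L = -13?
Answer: 131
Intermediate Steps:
16*f + L = 16*9 - 13 = 144 - 13 = 131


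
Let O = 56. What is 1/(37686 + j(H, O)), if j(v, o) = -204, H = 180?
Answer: 1/37482 ≈ 2.6679e-5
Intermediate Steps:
1/(37686 + j(H, O)) = 1/(37686 - 204) = 1/37482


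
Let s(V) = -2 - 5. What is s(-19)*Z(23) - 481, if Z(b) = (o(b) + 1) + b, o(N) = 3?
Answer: -670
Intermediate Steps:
s(V) = -7
Z(b) = 4 + b (Z(b) = (3 + 1) + b = 4 + b)
s(-19)*Z(23) - 481 = -7*(4 + 23) - 481 = -7*27 - 481 = -189 - 481 = -670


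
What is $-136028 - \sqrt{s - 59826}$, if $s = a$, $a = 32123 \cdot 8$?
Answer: $-136028 - \sqrt{197158} \approx -1.3647 \cdot 10^{5}$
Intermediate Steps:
$a = 256984$
$s = 256984$
$-136028 - \sqrt{s - 59826} = -136028 - \sqrt{256984 - 59826} = -136028 - \sqrt{197158}$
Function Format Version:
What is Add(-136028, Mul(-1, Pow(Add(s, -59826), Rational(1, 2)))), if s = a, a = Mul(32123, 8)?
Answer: Add(-136028, Mul(-1, Pow(197158, Rational(1, 2)))) ≈ -1.3647e+5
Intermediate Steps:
a = 256984
s = 256984
Add(-136028, Mul(-1, Pow(Add(s, -59826), Rational(1, 2)))) = Add(-136028, Mul(-1, Pow(Add(256984, -59826), Rational(1, 2)))) = Add(-136028, Mul(-1, Pow(197158, Rational(1, 2))))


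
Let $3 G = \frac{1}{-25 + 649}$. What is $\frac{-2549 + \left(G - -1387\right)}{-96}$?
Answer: $\frac{2175263}{179712} \approx 12.104$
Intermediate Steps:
$G = \frac{1}{1872}$ ($G = \frac{1}{3 \left(-25 + 649\right)} = \frac{1}{3 \cdot 624} = \frac{1}{3} \cdot \frac{1}{624} = \frac{1}{1872} \approx 0.00053419$)
$\frac{-2549 + \left(G - -1387\right)}{-96} = \frac{-2549 + \left(\frac{1}{1872} - -1387\right)}{-96} = \left(-2549 + \left(\frac{1}{1872} + 1387\right)\right) \left(- \frac{1}{96}\right) = \left(-2549 + \frac{2596465}{1872}\right) \left(- \frac{1}{96}\right) = \left(- \frac{2175263}{1872}\right) \left(- \frac{1}{96}\right) = \frac{2175263}{179712}$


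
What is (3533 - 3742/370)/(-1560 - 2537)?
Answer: -651734/757945 ≈ -0.85987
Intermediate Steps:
(3533 - 3742/370)/(-1560 - 2537) = (3533 - 3742*1/370)/(-4097) = (3533 - 1871/185)*(-1/4097) = (651734/185)*(-1/4097) = -651734/757945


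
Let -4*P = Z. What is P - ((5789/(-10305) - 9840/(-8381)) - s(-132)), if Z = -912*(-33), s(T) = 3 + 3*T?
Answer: -683814128576/86366205 ≈ -7917.6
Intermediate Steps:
Z = 30096
P = -7524 (P = -¼*30096 = -7524)
P - ((5789/(-10305) - 9840/(-8381)) - s(-132)) = -7524 - ((5789/(-10305) - 9840/(-8381)) - (3 + 3*(-132))) = -7524 - ((5789*(-1/10305) - 9840*(-1/8381)) - (3 - 396)) = -7524 - ((-5789/10305 + 9840/8381) - 1*(-393)) = -7524 - (52883591/86366205 + 393) = -7524 - 1*33994802156/86366205 = -7524 - 33994802156/86366205 = -683814128576/86366205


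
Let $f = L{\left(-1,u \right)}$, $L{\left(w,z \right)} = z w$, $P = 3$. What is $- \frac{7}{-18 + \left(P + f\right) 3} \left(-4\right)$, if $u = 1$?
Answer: $- \frac{7}{3} \approx -2.3333$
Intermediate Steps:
$L{\left(w,z \right)} = w z$
$f = -1$ ($f = \left(-1\right) 1 = -1$)
$- \frac{7}{-18 + \left(P + f\right) 3} \left(-4\right) = - \frac{7}{-18 + \left(3 - 1\right) 3} \left(-4\right) = - \frac{7}{-18 + 2 \cdot 3} \left(-4\right) = - \frac{7}{-18 + 6} \left(-4\right) = - \frac{7}{-12} \left(-4\right) = \left(-7\right) \left(- \frac{1}{12}\right) \left(-4\right) = \frac{7}{12} \left(-4\right) = - \frac{7}{3}$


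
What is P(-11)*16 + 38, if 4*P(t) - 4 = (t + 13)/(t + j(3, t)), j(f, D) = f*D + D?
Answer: 2962/55 ≈ 53.855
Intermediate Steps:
j(f, D) = D + D*f (j(f, D) = D*f + D = D + D*f)
P(t) = 1 + (13 + t)/(20*t) (P(t) = 1 + ((t + 13)/(t + t*(1 + 3)))/4 = 1 + ((13 + t)/(t + t*4))/4 = 1 + ((13 + t)/(t + 4*t))/4 = 1 + ((13 + t)/((5*t)))/4 = 1 + ((13 + t)*(1/(5*t)))/4 = 1 + ((13 + t)/(5*t))/4 = 1 + (13 + t)/(20*t))
P(-11)*16 + 38 = ((1/20)*(13 + 21*(-11))/(-11))*16 + 38 = ((1/20)*(-1/11)*(13 - 231))*16 + 38 = ((1/20)*(-1/11)*(-218))*16 + 38 = (109/110)*16 + 38 = 872/55 + 38 = 2962/55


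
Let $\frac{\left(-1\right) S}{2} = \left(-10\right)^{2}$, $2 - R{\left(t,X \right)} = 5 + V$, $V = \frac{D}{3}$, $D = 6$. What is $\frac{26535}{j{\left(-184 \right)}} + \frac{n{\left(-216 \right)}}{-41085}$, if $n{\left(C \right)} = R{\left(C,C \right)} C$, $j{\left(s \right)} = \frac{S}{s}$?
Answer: $\frac{111441573}{4565} \approx 24412.0$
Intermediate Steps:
$V = 2$ ($V = \frac{6}{3} = 6 \cdot \frac{1}{3} = 2$)
$R{\left(t,X \right)} = -5$ ($R{\left(t,X \right)} = 2 - \left(5 + 2\right) = 2 - 7 = -5$)
$S = -200$ ($S = - 2 \left(-10\right)^{2} = \left(-2\right) 100 = -200$)
$j{\left(s \right)} = - \frac{200}{s}$
$n{\left(C \right)} = - 5 C$
$\frac{26535}{j{\left(-184 \right)}} + \frac{n{\left(-216 \right)}}{-41085} = \frac{26535}{\left(-200\right) \frac{1}{-184}} + \frac{\left(-5\right) \left(-216\right)}{-41085} = \frac{26535}{\left(-200\right) \left(- \frac{1}{184}\right)} + 1080 \left(- \frac{1}{41085}\right) = \frac{26535}{\frac{25}{23}} - \frac{24}{913} = 26535 \cdot \frac{23}{25} - \frac{24}{913} = \frac{122061}{5} - \frac{24}{913} = \frac{111441573}{4565}$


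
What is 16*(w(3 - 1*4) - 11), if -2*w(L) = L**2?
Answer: -184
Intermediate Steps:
w(L) = -L**2/2
16*(w(3 - 1*4) - 11) = 16*(-(3 - 1*4)**2/2 - 11) = 16*(-(3 - 4)**2/2 - 11) = 16*(-1/2*(-1)**2 - 11) = 16*(-1/2*1 - 11) = 16*(-1/2 - 11) = 16*(-23/2) = -184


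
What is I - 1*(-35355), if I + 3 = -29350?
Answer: 6002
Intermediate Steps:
I = -29353 (I = -3 - 29350 = -29353)
I - 1*(-35355) = -29353 - 1*(-35355) = -29353 + 35355 = 6002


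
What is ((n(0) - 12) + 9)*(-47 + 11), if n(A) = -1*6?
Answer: 324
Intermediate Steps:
n(A) = -6
((n(0) - 12) + 9)*(-47 + 11) = ((-6 - 12) + 9)*(-47 + 11) = (-18 + 9)*(-36) = -9*(-36) = 324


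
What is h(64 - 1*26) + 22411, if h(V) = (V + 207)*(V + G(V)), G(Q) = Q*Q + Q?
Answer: 394811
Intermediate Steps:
G(Q) = Q + Q² (G(Q) = Q² + Q = Q + Q²)
h(V) = (207 + V)*(V + V*(1 + V)) (h(V) = (V + 207)*(V + V*(1 + V)) = (207 + V)*(V + V*(1 + V)))
h(64 - 1*26) + 22411 = (64 - 1*26)*(414 + (64 - 1*26)² + 209*(64 - 1*26)) + 22411 = (64 - 26)*(414 + (64 - 26)² + 209*(64 - 26)) + 22411 = 38*(414 + 38² + 209*38) + 22411 = 38*(414 + 1444 + 7942) + 22411 = 38*9800 + 22411 = 372400 + 22411 = 394811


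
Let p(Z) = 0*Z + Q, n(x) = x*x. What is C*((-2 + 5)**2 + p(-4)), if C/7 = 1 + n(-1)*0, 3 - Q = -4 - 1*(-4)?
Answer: 84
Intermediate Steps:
n(x) = x**2
Q = 3 (Q = 3 - (-4 - 1*(-4)) = 3 - (-4 + 4) = 3 - 1*0 = 3 + 0 = 3)
C = 7 (C = 7*(1 + (-1)**2*0) = 7*(1 + 1*0) = 7*(1 + 0) = 7*1 = 7)
p(Z) = 3 (p(Z) = 0*Z + 3 = 0 + 3 = 3)
C*((-2 + 5)**2 + p(-4)) = 7*((-2 + 5)**2 + 3) = 7*(3**2 + 3) = 7*(9 + 3) = 7*12 = 84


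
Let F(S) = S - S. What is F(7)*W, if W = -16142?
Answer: 0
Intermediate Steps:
F(S) = 0
F(7)*W = 0*(-16142) = 0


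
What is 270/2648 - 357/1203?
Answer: -103421/530924 ≈ -0.19479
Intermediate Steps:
270/2648 - 357/1203 = 270*(1/2648) - 357*1/1203 = 135/1324 - 119/401 = -103421/530924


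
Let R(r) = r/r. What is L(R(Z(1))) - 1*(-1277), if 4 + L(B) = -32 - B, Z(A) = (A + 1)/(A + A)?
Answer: 1240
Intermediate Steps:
Z(A) = (1 + A)/(2*A) (Z(A) = (1 + A)/((2*A)) = (1 + A)*(1/(2*A)) = (1 + A)/(2*A))
R(r) = 1
L(B) = -36 - B (L(B) = -4 + (-32 - B) = -36 - B)
L(R(Z(1))) - 1*(-1277) = (-36 - 1*1) - 1*(-1277) = (-36 - 1) + 1277 = -37 + 1277 = 1240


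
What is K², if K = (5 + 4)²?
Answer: 6561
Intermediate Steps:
K = 81 (K = 9² = 81)
K² = 81² = 6561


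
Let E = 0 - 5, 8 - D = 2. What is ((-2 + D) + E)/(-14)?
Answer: 1/14 ≈ 0.071429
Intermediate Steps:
D = 6 (D = 8 - 1*2 = 8 - 2 = 6)
E = -5
((-2 + D) + E)/(-14) = ((-2 + 6) - 5)/(-14) = -(4 - 5)/14 = -1/14*(-1) = 1/14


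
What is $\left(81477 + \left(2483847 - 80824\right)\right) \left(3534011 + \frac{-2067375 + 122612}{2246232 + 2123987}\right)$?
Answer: $\frac{38371611982973487000}{4370219} \approx 8.7802 \cdot 10^{12}$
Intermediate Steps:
$\left(81477 + \left(2483847 - 80824\right)\right) \left(3534011 + \frac{-2067375 + 122612}{2246232 + 2123987}\right) = \left(81477 + \left(2483847 - 80824\right)\right) \left(3534011 - \frac{1944763}{4370219}\right) = \left(81477 + 2403023\right) \left(3534011 - \frac{1944763}{4370219}\right) = 2484500 \left(3534011 - \frac{1944763}{4370219}\right) = 2484500 \cdot \frac{15444400073646}{4370219} = \frac{38371611982973487000}{4370219}$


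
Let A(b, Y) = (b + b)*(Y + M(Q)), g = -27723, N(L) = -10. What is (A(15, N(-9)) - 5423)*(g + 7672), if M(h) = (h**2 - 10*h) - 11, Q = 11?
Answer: 114751873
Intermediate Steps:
M(h) = -11 + h**2 - 10*h
A(b, Y) = 2*Y*b (A(b, Y) = (b + b)*(Y + (-11 + 11**2 - 10*11)) = (2*b)*(Y + (-11 + 121 - 110)) = (2*b)*(Y + 0) = (2*b)*Y = 2*Y*b)
(A(15, N(-9)) - 5423)*(g + 7672) = (2*(-10)*15 - 5423)*(-27723 + 7672) = (-300 - 5423)*(-20051) = -5723*(-20051) = 114751873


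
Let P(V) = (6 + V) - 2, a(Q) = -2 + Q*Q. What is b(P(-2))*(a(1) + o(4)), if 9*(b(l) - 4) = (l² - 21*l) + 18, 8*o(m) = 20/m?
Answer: -⅔ ≈ -0.66667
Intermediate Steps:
o(m) = 5/(2*m) (o(m) = (20/m)/8 = 5/(2*m))
a(Q) = -2 + Q²
P(V) = 4 + V
b(l) = 6 - 7*l/3 + l²/9 (b(l) = 4 + ((l² - 21*l) + 18)/9 = 4 + (18 + l² - 21*l)/9 = 4 + (2 - 7*l/3 + l²/9) = 6 - 7*l/3 + l²/9)
b(P(-2))*(a(1) + o(4)) = (6 - 7*(4 - 2)/3 + (4 - 2)²/9)*((-2 + 1²) + (5/2)/4) = (6 - 7/3*2 + (⅑)*2²)*((-2 + 1) + (5/2)*(¼)) = (6 - 14/3 + (⅑)*4)*(-1 + 5/8) = (6 - 14/3 + 4/9)*(-3/8) = (16/9)*(-3/8) = -⅔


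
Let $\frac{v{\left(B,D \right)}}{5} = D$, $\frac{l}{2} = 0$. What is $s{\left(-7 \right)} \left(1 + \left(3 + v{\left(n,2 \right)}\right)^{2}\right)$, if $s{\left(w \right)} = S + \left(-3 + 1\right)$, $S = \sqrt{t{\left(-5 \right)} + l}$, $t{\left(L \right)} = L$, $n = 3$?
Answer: $-340 + 170 i \sqrt{5} \approx -340.0 + 380.13 i$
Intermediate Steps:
$l = 0$ ($l = 2 \cdot 0 = 0$)
$v{\left(B,D \right)} = 5 D$
$S = i \sqrt{5}$ ($S = \sqrt{-5 + 0} = \sqrt{-5} = i \sqrt{5} \approx 2.2361 i$)
$s{\left(w \right)} = -2 + i \sqrt{5}$ ($s{\left(w \right)} = i \sqrt{5} + \left(-3 + 1\right) = i \sqrt{5} - 2 = -2 + i \sqrt{5}$)
$s{\left(-7 \right)} \left(1 + \left(3 + v{\left(n,2 \right)}\right)^{2}\right) = \left(-2 + i \sqrt{5}\right) \left(1 + \left(3 + 5 \cdot 2\right)^{2}\right) = \left(-2 + i \sqrt{5}\right) \left(1 + \left(3 + 10\right)^{2}\right) = \left(-2 + i \sqrt{5}\right) \left(1 + 13^{2}\right) = \left(-2 + i \sqrt{5}\right) \left(1 + 169\right) = \left(-2 + i \sqrt{5}\right) 170 = -340 + 170 i \sqrt{5}$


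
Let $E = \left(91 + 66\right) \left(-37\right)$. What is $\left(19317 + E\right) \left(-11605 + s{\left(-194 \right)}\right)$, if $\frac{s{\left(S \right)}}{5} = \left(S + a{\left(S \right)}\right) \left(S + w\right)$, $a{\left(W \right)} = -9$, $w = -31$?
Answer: $2928129160$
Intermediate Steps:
$E = -5809$ ($E = 157 \left(-37\right) = -5809$)
$s{\left(S \right)} = 5 \left(-31 + S\right) \left(-9 + S\right)$ ($s{\left(S \right)} = 5 \left(S - 9\right) \left(S - 31\right) = 5 \left(-9 + S\right) \left(-31 + S\right) = 5 \left(-31 + S\right) \left(-9 + S\right)$)
$\left(19317 + E\right) \left(-11605 + s{\left(-194 \right)}\right) = \left(19317 - 5809\right) \left(-11605 + \left(1395 - -38800 + 5 \left(-194\right)^{2}\right)\right) = 13508 \left(-11605 + \left(1395 + 38800 + 5 \cdot 37636\right)\right) = 13508 \left(-11605 + \left(1395 + 38800 + 188180\right)\right) = 13508 \left(-11605 + 228375\right) = 13508 \cdot 216770 = 2928129160$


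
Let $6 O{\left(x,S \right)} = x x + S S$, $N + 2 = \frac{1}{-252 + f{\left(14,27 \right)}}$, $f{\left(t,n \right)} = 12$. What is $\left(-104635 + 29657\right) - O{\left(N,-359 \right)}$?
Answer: $- \frac{33336173761}{345600} \approx -96459.0$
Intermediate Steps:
$N = - \frac{481}{240}$ ($N = -2 + \frac{1}{-252 + 12} = -2 + \frac{1}{-240} = -2 - \frac{1}{240} = - \frac{481}{240} \approx -2.0042$)
$O{\left(x,S \right)} = \frac{S^{2}}{6} + \frac{x^{2}}{6}$ ($O{\left(x,S \right)} = \frac{x x + S S}{6} = \frac{x^{2} + S^{2}}{6} = \frac{S^{2} + x^{2}}{6} = \frac{S^{2}}{6} + \frac{x^{2}}{6}$)
$\left(-104635 + 29657\right) - O{\left(N,-359 \right)} = \left(-104635 + 29657\right) - \left(\frac{\left(-359\right)^{2}}{6} + \frac{\left(- \frac{481}{240}\right)^{2}}{6}\right) = -74978 - \left(\frac{1}{6} \cdot 128881 + \frac{1}{6} \cdot \frac{231361}{57600}\right) = -74978 - \left(\frac{128881}{6} + \frac{231361}{345600}\right) = -74978 - \frac{7423776961}{345600} = - \frac{33336173761}{345600}$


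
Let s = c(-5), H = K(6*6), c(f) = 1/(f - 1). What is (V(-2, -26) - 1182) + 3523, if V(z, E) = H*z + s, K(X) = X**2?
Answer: -1507/6 ≈ -251.17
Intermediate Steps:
c(f) = 1/(-1 + f)
H = 1296 (H = (6*6)**2 = 36**2 = 1296)
s = -1/6 (s = 1/(-1 - 5) = 1/(-6) = -1/6 ≈ -0.16667)
V(z, E) = -1/6 + 1296*z (V(z, E) = 1296*z - 1/6 = -1/6 + 1296*z)
(V(-2, -26) - 1182) + 3523 = ((-1/6 + 1296*(-2)) - 1182) + 3523 = ((-1/6 - 2592) - 1182) + 3523 = (-15553/6 - 1182) + 3523 = -22645/6 + 3523 = -1507/6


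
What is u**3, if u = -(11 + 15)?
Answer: -17576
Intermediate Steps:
u = -26 (u = -1*26 = -26)
u**3 = (-26)**3 = -17576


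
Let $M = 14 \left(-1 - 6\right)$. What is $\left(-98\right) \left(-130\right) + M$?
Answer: $12642$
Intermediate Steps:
$M = -98$ ($M = 14 \left(-1 - 6\right) = 14 \left(-7\right) = -98$)
$\left(-98\right) \left(-130\right) + M = \left(-98\right) \left(-130\right) - 98 = 12740 - 98 = 12642$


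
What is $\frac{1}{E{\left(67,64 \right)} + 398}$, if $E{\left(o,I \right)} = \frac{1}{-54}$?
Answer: $\frac{54}{21491} \approx 0.0025127$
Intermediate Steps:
$E{\left(o,I \right)} = - \frac{1}{54}$
$\frac{1}{E{\left(67,64 \right)} + 398} = \frac{1}{- \frac{1}{54} + 398} = \frac{1}{\frac{21491}{54}} = \frac{54}{21491}$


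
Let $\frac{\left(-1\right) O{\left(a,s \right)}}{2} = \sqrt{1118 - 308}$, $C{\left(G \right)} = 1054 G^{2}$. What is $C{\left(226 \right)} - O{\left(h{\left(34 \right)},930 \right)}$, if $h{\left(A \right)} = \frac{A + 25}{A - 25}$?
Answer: $53834104 + 18 \sqrt{10} \approx 5.3834 \cdot 10^{7}$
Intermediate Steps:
$h{\left(A \right)} = \frac{25 + A}{-25 + A}$
$O{\left(a,s \right)} = - 18 \sqrt{10}$ ($O{\left(a,s \right)} = - 2 \sqrt{1118 - 308} = - 2 \sqrt{810} = - 2 \cdot 9 \sqrt{10} = - 18 \sqrt{10}$)
$C{\left(226 \right)} - O{\left(h{\left(34 \right)},930 \right)} = 1054 \cdot 226^{2} - - 18 \sqrt{10} = 1054 \cdot 51076 + 18 \sqrt{10} = 53834104 + 18 \sqrt{10}$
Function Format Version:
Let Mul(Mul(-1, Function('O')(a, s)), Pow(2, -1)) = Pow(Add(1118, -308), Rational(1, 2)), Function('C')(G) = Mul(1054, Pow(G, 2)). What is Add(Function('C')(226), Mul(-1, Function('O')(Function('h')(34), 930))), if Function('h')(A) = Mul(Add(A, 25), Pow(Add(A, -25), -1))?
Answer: Add(53834104, Mul(18, Pow(10, Rational(1, 2)))) ≈ 5.3834e+7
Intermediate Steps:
Function('h')(A) = Mul(Pow(Add(-25, A), -1), Add(25, A)) (Function('h')(A) = Mul(Add(25, A), Pow(Add(-25, A), -1)) = Mul(Pow(Add(-25, A), -1), Add(25, A)))
Function('O')(a, s) = Mul(-18, Pow(10, Rational(1, 2))) (Function('O')(a, s) = Mul(-2, Pow(Add(1118, -308), Rational(1, 2))) = Mul(-2, Pow(810, Rational(1, 2))) = Mul(-2, Mul(9, Pow(10, Rational(1, 2)))) = Mul(-18, Pow(10, Rational(1, 2))))
Add(Function('C')(226), Mul(-1, Function('O')(Function('h')(34), 930))) = Add(Mul(1054, Pow(226, 2)), Mul(-1, Mul(-18, Pow(10, Rational(1, 2))))) = Add(Mul(1054, 51076), Mul(18, Pow(10, Rational(1, 2)))) = Add(53834104, Mul(18, Pow(10, Rational(1, 2))))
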